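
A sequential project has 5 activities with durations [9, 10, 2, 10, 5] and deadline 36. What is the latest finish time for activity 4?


LF(activity 4) = deadline - sum of successor durations
Successors: activities 5 through 5 with durations [5]
Sum of successor durations = 5
LF = 36 - 5 = 31

31


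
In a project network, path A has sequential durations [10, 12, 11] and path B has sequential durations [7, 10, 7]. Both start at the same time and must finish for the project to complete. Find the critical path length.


Path A total = 10 + 12 + 11 = 33
Path B total = 7 + 10 + 7 = 24
Critical path = longest path = max(33, 24) = 33

33


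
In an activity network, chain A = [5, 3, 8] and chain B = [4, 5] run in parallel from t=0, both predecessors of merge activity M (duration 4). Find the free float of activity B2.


ES(B2) = sum of predecessors on chain B = 4
EF(B2) = ES + duration = 4 + 5 = 9
Successor of B2 is M. ES(M) = max(sum(A), sum(B)) = max(16, 9) = 16
Free float = ES(successor) - EF(current) = 16 - 9 = 7

7


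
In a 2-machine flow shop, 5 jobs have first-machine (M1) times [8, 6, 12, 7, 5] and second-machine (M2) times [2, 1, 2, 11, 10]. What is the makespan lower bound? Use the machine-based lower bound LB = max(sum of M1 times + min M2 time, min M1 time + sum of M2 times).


LB1 = sum(M1 times) + min(M2 times) = 38 + 1 = 39
LB2 = min(M1 times) + sum(M2 times) = 5 + 26 = 31
Lower bound = max(LB1, LB2) = max(39, 31) = 39

39


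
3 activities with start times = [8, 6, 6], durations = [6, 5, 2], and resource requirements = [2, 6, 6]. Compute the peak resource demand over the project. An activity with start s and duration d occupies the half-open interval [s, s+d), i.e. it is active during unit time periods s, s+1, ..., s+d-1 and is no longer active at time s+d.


Each activity i is active on [start_i, start_i + duration_i).
Compute total resource usage per time slot:
  t=0: active resources = [], total = 0
  t=1: active resources = [], total = 0
  t=2: active resources = [], total = 0
  t=3: active resources = [], total = 0
  t=4: active resources = [], total = 0
  t=5: active resources = [], total = 0
  t=6: active resources = [6, 6], total = 12
  t=7: active resources = [6, 6], total = 12
  t=8: active resources = [2, 6], total = 8
  t=9: active resources = [2, 6], total = 8
  t=10: active resources = [2, 6], total = 8
  t=11: active resources = [2], total = 2
  t=12: active resources = [2], total = 2
  t=13: active resources = [2], total = 2
Peak resource demand = 12

12


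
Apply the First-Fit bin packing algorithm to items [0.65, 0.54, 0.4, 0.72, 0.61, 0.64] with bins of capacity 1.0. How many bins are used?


Place items sequentially using First-Fit:
  Item 0.65 -> new Bin 1
  Item 0.54 -> new Bin 2
  Item 0.4 -> Bin 2 (now 0.94)
  Item 0.72 -> new Bin 3
  Item 0.61 -> new Bin 4
  Item 0.64 -> new Bin 5
Total bins used = 5

5


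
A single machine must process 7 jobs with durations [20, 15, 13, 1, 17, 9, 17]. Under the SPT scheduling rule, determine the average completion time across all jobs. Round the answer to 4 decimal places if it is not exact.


Sort jobs by processing time (SPT order): [1, 9, 13, 15, 17, 17, 20]
Compute completion times sequentially:
  Job 1: processing = 1, completes at 1
  Job 2: processing = 9, completes at 10
  Job 3: processing = 13, completes at 23
  Job 4: processing = 15, completes at 38
  Job 5: processing = 17, completes at 55
  Job 6: processing = 17, completes at 72
  Job 7: processing = 20, completes at 92
Sum of completion times = 291
Average completion time = 291/7 = 41.5714

41.5714


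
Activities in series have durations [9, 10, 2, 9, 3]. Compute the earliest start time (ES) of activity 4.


Activity 4 starts after activities 1 through 3 complete.
Predecessor durations: [9, 10, 2]
ES = 9 + 10 + 2 = 21

21


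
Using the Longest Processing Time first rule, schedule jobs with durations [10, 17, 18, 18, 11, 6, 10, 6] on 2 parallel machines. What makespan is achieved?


Sort jobs in decreasing order (LPT): [18, 18, 17, 11, 10, 10, 6, 6]
Assign each job to the least loaded machine:
  Machine 1: jobs [18, 17, 10, 6], load = 51
  Machine 2: jobs [18, 11, 10, 6], load = 45
Makespan = max load = 51

51


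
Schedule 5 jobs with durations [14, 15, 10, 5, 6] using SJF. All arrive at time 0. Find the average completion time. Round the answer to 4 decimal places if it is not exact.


SJF order (ascending): [5, 6, 10, 14, 15]
Completion times:
  Job 1: burst=5, C=5
  Job 2: burst=6, C=11
  Job 3: burst=10, C=21
  Job 4: burst=14, C=35
  Job 5: burst=15, C=50
Average completion = 122/5 = 24.4

24.4


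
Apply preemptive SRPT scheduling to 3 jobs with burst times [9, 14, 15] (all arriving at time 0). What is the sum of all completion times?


Since all jobs arrive at t=0, SRPT equals SPT ordering.
SPT order: [9, 14, 15]
Completion times:
  Job 1: p=9, C=9
  Job 2: p=14, C=23
  Job 3: p=15, C=38
Total completion time = 9 + 23 + 38 = 70

70


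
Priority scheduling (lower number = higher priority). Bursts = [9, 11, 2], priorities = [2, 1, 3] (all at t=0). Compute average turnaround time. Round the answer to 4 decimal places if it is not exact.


Sort by priority (ascending = highest first):
Order: [(1, 11), (2, 9), (3, 2)]
Completion times:
  Priority 1, burst=11, C=11
  Priority 2, burst=9, C=20
  Priority 3, burst=2, C=22
Average turnaround = 53/3 = 17.6667

17.6667


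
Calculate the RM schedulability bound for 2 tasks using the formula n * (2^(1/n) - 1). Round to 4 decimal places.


Compute 2^(1/2) = 1.4142135624
Subtract 1: 1.4142135624 - 1 = 0.4142135624
Multiply by n: 2 * 0.4142135624 = 0.8284271248
Round to 4 dp: 0.8284

0.8284


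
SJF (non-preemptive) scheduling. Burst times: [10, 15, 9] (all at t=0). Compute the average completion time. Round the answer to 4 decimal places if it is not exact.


SJF order (ascending): [9, 10, 15]
Completion times:
  Job 1: burst=9, C=9
  Job 2: burst=10, C=19
  Job 3: burst=15, C=34
Average completion = 62/3 = 20.6667

20.6667


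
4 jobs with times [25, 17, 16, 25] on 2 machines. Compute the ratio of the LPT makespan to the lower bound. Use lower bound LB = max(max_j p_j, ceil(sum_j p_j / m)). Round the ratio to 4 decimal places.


LPT order: [25, 25, 17, 16]
Machine loads after assignment: [42, 41]
LPT makespan = 42
Lower bound = max(max_job, ceil(total/2)) = max(25, 42) = 42
Ratio = 42 / 42 = 1.0

1.0


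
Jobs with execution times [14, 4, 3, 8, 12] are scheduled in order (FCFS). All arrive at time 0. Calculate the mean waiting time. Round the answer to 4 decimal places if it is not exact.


FCFS order (as given): [14, 4, 3, 8, 12]
Waiting times:
  Job 1: wait = 0
  Job 2: wait = 14
  Job 3: wait = 18
  Job 4: wait = 21
  Job 5: wait = 29
Sum of waiting times = 82
Average waiting time = 82/5 = 16.4

16.4


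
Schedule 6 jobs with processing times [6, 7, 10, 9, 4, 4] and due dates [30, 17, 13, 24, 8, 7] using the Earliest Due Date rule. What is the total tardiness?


Sort by due date (EDD order): [(4, 7), (4, 8), (10, 13), (7, 17), (9, 24), (6, 30)]
Compute completion times and tardiness:
  Job 1: p=4, d=7, C=4, tardiness=max(0,4-7)=0
  Job 2: p=4, d=8, C=8, tardiness=max(0,8-8)=0
  Job 3: p=10, d=13, C=18, tardiness=max(0,18-13)=5
  Job 4: p=7, d=17, C=25, tardiness=max(0,25-17)=8
  Job 5: p=9, d=24, C=34, tardiness=max(0,34-24)=10
  Job 6: p=6, d=30, C=40, tardiness=max(0,40-30)=10
Total tardiness = 33

33


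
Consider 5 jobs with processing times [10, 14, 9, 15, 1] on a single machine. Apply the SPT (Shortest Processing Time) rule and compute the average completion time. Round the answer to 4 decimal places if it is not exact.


Sort jobs by processing time (SPT order): [1, 9, 10, 14, 15]
Compute completion times sequentially:
  Job 1: processing = 1, completes at 1
  Job 2: processing = 9, completes at 10
  Job 3: processing = 10, completes at 20
  Job 4: processing = 14, completes at 34
  Job 5: processing = 15, completes at 49
Sum of completion times = 114
Average completion time = 114/5 = 22.8

22.8


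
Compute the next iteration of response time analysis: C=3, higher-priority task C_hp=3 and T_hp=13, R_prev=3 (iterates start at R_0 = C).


R_next = C + ceil(R_prev / T_hp) * C_hp
ceil(3 / 13) = ceil(0.2308) = 1
Interference = 1 * 3 = 3
R_next = 3 + 3 = 6

6


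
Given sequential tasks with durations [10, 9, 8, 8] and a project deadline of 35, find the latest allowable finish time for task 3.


LF(activity 3) = deadline - sum of successor durations
Successors: activities 4 through 4 with durations [8]
Sum of successor durations = 8
LF = 35 - 8 = 27

27


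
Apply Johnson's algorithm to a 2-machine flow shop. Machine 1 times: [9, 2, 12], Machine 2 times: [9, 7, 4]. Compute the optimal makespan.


Apply Johnson's rule:
  Group 1 (a <= b): [(2, 2, 7), (1, 9, 9)]
  Group 2 (a > b): [(3, 12, 4)]
Optimal job order: [2, 1, 3]
Schedule:
  Job 2: M1 done at 2, M2 done at 9
  Job 1: M1 done at 11, M2 done at 20
  Job 3: M1 done at 23, M2 done at 27
Makespan = 27

27


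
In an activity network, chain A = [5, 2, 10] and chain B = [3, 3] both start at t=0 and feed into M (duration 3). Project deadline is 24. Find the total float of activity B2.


Forward pass: ES(B2) = sum of predecessors on chain B = 3
EF = ES + duration = 3 + 3 = 6
Backward pass: LF(M) = deadline = 24; LS(M) = 24 - 3 = 21
LF(B2) = LS(M) - sum(successors on chain B) = 21 - 0 = 21
LS = LF - duration = 21 - 3 = 18
Total float = LS - ES = 18 - 3 = 15

15


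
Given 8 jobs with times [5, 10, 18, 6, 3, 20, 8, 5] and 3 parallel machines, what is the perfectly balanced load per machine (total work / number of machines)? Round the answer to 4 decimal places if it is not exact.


Total processing time = 5 + 10 + 18 + 6 + 3 + 20 + 8 + 5 = 75
Number of machines = 3
Ideal balanced load = 75 / 3 = 25.0

25.0


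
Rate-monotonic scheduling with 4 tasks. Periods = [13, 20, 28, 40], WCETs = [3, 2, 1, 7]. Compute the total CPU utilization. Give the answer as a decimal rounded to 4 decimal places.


Compute individual utilizations (exact fractions):
  Task 1: C/T = 3/13 (approx. 0.2308)
  Task 2: C/T = 2/20 = 1/10 (approx. 0.1)
  Task 3: C/T = 1/28 (approx. 0.0357)
  Task 4: C/T = 7/40 (approx. 0.175)
Total utilization U = 3/13 + 1/10 + 1/28 + 7/40 = 1971/3640
Rounded to 4 decimal places: U = 0.5415
RM (Liu & Layland) bound for 4 tasks = 0.756828; compare with U = 1971/3640 (approx. 0.541484)
U <= bound, so schedulable by RM sufficient condition.

0.5415


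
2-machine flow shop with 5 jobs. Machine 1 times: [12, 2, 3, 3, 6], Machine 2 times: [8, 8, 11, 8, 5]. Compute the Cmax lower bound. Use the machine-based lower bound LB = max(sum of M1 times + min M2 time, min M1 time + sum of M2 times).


LB1 = sum(M1 times) + min(M2 times) = 26 + 5 = 31
LB2 = min(M1 times) + sum(M2 times) = 2 + 40 = 42
Lower bound = max(LB1, LB2) = max(31, 42) = 42

42


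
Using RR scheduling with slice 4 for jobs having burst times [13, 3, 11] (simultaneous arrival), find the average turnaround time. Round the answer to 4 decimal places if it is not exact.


Time quantum = 4
Execution trace:
  J1 runs 4 units, time = 4
  J2 runs 3 units, time = 7
  J3 runs 4 units, time = 11
  J1 runs 4 units, time = 15
  J3 runs 4 units, time = 19
  J1 runs 4 units, time = 23
  J3 runs 3 units, time = 26
  J1 runs 1 units, time = 27
Finish times: [27, 7, 26]
Average turnaround = 60/3 = 20.0

20.0


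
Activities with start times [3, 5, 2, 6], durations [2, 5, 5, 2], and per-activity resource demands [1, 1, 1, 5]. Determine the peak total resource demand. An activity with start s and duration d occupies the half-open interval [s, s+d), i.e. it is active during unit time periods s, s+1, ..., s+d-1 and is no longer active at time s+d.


Each activity i is active on [start_i, start_i + duration_i).
Compute total resource usage per time slot:
  t=0: active resources = [], total = 0
  t=1: active resources = [], total = 0
  t=2: active resources = [1], total = 1
  t=3: active resources = [1, 1], total = 2
  t=4: active resources = [1, 1], total = 2
  t=5: active resources = [1, 1], total = 2
  t=6: active resources = [1, 1, 5], total = 7
  t=7: active resources = [1, 5], total = 6
  t=8: active resources = [1], total = 1
  t=9: active resources = [1], total = 1
Peak resource demand = 7

7


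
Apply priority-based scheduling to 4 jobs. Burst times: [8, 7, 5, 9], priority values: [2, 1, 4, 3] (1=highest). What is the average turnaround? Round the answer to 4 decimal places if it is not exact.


Sort by priority (ascending = highest first):
Order: [(1, 7), (2, 8), (3, 9), (4, 5)]
Completion times:
  Priority 1, burst=7, C=7
  Priority 2, burst=8, C=15
  Priority 3, burst=9, C=24
  Priority 4, burst=5, C=29
Average turnaround = 75/4 = 18.75

18.75


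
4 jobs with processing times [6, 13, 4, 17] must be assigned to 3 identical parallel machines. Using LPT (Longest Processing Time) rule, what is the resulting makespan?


Sort jobs in decreasing order (LPT): [17, 13, 6, 4]
Assign each job to the least loaded machine:
  Machine 1: jobs [17], load = 17
  Machine 2: jobs [13], load = 13
  Machine 3: jobs [6, 4], load = 10
Makespan = max load = 17

17


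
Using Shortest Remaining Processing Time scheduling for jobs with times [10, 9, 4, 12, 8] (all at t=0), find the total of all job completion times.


Since all jobs arrive at t=0, SRPT equals SPT ordering.
SPT order: [4, 8, 9, 10, 12]
Completion times:
  Job 1: p=4, C=4
  Job 2: p=8, C=12
  Job 3: p=9, C=21
  Job 4: p=10, C=31
  Job 5: p=12, C=43
Total completion time = 4 + 12 + 21 + 31 + 43 = 111

111


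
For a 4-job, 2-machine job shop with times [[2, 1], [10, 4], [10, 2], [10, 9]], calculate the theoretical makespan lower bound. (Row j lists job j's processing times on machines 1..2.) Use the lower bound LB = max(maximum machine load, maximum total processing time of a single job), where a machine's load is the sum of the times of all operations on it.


Machine loads:
  Machine 1: 2 + 10 + 10 + 10 = 32
  Machine 2: 1 + 4 + 2 + 9 = 16
Max machine load = 32
Job totals:
  Job 1: 3
  Job 2: 14
  Job 3: 12
  Job 4: 19
Max job total = 19
Lower bound = max(32, 19) = 32

32


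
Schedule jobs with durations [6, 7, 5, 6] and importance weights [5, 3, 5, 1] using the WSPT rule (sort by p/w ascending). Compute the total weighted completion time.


Compute p/w ratios and sort ascending (WSPT): [(5, 5), (6, 5), (7, 3), (6, 1)]
Compute weighted completion times:
  Job (p=5,w=5): C=5, w*C=5*5=25
  Job (p=6,w=5): C=11, w*C=5*11=55
  Job (p=7,w=3): C=18, w*C=3*18=54
  Job (p=6,w=1): C=24, w*C=1*24=24
Total weighted completion time = 158

158


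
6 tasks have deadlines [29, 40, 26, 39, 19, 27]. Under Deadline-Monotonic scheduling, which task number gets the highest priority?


Sort tasks by relative deadline (ascending):
  Task 5: deadline = 19
  Task 3: deadline = 26
  Task 6: deadline = 27
  Task 1: deadline = 29
  Task 4: deadline = 39
  Task 2: deadline = 40
Priority order (highest first): [5, 3, 6, 1, 4, 2]
Highest priority task = 5

5


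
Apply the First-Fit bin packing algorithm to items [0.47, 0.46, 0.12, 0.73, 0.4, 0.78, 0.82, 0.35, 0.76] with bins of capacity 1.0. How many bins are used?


Place items sequentially using First-Fit:
  Item 0.47 -> new Bin 1
  Item 0.46 -> Bin 1 (now 0.93)
  Item 0.12 -> new Bin 2
  Item 0.73 -> Bin 2 (now 0.85)
  Item 0.4 -> new Bin 3
  Item 0.78 -> new Bin 4
  Item 0.82 -> new Bin 5
  Item 0.35 -> Bin 3 (now 0.75)
  Item 0.76 -> new Bin 6
Total bins used = 6

6


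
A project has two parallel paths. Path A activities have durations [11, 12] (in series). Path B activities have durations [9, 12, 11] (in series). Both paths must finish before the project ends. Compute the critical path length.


Path A total = 11 + 12 = 23
Path B total = 9 + 12 + 11 = 32
Critical path = longest path = max(23, 32) = 32

32


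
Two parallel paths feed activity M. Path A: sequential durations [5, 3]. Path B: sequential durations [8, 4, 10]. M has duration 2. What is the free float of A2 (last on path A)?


ES(A2) = sum of predecessors on chain A = 5
EF(A2) = ES + duration = 5 + 3 = 8
Successor of A2 is M. ES(M) = max(sum(A), sum(B)) = max(8, 22) = 22
Free float = ES(successor) - EF(current) = 22 - 8 = 14

14


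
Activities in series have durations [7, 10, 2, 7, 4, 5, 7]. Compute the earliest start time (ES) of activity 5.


Activity 5 starts after activities 1 through 4 complete.
Predecessor durations: [7, 10, 2, 7]
ES = 7 + 10 + 2 + 7 = 26

26


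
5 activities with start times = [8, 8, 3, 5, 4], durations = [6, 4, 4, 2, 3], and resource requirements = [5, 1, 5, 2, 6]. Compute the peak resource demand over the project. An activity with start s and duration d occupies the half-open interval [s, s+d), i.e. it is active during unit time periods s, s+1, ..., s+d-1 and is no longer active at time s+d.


Each activity i is active on [start_i, start_i + duration_i).
Compute total resource usage per time slot:
  t=0: active resources = [], total = 0
  t=1: active resources = [], total = 0
  t=2: active resources = [], total = 0
  t=3: active resources = [5], total = 5
  t=4: active resources = [5, 6], total = 11
  t=5: active resources = [5, 2, 6], total = 13
  t=6: active resources = [5, 2, 6], total = 13
  t=7: active resources = [], total = 0
  t=8: active resources = [5, 1], total = 6
  t=9: active resources = [5, 1], total = 6
  t=10: active resources = [5, 1], total = 6
  t=11: active resources = [5, 1], total = 6
  t=12: active resources = [5], total = 5
  t=13: active resources = [5], total = 5
Peak resource demand = 13

13


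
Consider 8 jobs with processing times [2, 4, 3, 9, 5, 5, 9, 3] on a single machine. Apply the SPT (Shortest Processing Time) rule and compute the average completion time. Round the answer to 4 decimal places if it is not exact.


Sort jobs by processing time (SPT order): [2, 3, 3, 4, 5, 5, 9, 9]
Compute completion times sequentially:
  Job 1: processing = 2, completes at 2
  Job 2: processing = 3, completes at 5
  Job 3: processing = 3, completes at 8
  Job 4: processing = 4, completes at 12
  Job 5: processing = 5, completes at 17
  Job 6: processing = 5, completes at 22
  Job 7: processing = 9, completes at 31
  Job 8: processing = 9, completes at 40
Sum of completion times = 137
Average completion time = 137/8 = 17.125

17.125


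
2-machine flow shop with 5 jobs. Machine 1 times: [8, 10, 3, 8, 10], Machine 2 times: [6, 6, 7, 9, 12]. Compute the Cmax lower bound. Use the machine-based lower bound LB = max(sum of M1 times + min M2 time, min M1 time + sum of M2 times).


LB1 = sum(M1 times) + min(M2 times) = 39 + 6 = 45
LB2 = min(M1 times) + sum(M2 times) = 3 + 40 = 43
Lower bound = max(LB1, LB2) = max(45, 43) = 45

45


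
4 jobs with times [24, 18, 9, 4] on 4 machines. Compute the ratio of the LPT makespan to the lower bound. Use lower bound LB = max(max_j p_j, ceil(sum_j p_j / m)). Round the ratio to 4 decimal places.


LPT order: [24, 18, 9, 4]
Machine loads after assignment: [24, 18, 9, 4]
LPT makespan = 24
Lower bound = max(max_job, ceil(total/4)) = max(24, 14) = 24
Ratio = 24 / 24 = 1.0

1.0


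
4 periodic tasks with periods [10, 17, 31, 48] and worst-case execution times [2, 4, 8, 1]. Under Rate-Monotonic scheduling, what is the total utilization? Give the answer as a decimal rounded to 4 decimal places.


Compute individual utilizations (exact fractions):
  Task 1: C/T = 2/10 = 1/5 (approx. 0.2)
  Task 2: C/T = 4/17 (approx. 0.2353)
  Task 3: C/T = 8/31 (approx. 0.2581)
  Task 4: C/T = 1/48 (approx. 0.0208)
Total utilization U = 1/5 + 4/17 + 8/31 + 1/48 = 90331/126480
Rounded to 4 decimal places: U = 0.7142
RM (Liu & Layland) bound for 4 tasks = 0.756828; compare with U = 90331/126480 (approx. 0.714192)
U <= bound, so schedulable by RM sufficient condition.

0.7142


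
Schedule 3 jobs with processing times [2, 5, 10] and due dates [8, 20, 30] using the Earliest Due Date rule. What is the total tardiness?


Sort by due date (EDD order): [(2, 8), (5, 20), (10, 30)]
Compute completion times and tardiness:
  Job 1: p=2, d=8, C=2, tardiness=max(0,2-8)=0
  Job 2: p=5, d=20, C=7, tardiness=max(0,7-20)=0
  Job 3: p=10, d=30, C=17, tardiness=max(0,17-30)=0
Total tardiness = 0

0


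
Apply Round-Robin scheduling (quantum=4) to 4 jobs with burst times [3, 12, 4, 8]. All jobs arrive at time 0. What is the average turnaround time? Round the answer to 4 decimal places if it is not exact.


Time quantum = 4
Execution trace:
  J1 runs 3 units, time = 3
  J2 runs 4 units, time = 7
  J3 runs 4 units, time = 11
  J4 runs 4 units, time = 15
  J2 runs 4 units, time = 19
  J4 runs 4 units, time = 23
  J2 runs 4 units, time = 27
Finish times: [3, 27, 11, 23]
Average turnaround = 64/4 = 16.0

16.0


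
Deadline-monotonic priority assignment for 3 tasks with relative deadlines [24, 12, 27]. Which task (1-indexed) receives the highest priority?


Sort tasks by relative deadline (ascending):
  Task 2: deadline = 12
  Task 1: deadline = 24
  Task 3: deadline = 27
Priority order (highest first): [2, 1, 3]
Highest priority task = 2

2


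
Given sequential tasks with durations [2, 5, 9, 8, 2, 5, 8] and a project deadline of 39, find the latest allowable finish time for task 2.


LF(activity 2) = deadline - sum of successor durations
Successors: activities 3 through 7 with durations [9, 8, 2, 5, 8]
Sum of successor durations = 32
LF = 39 - 32 = 7

7


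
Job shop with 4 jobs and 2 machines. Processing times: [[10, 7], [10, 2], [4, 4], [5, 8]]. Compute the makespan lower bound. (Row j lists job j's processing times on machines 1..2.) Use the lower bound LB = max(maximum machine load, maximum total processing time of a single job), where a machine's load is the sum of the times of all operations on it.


Machine loads:
  Machine 1: 10 + 10 + 4 + 5 = 29
  Machine 2: 7 + 2 + 4 + 8 = 21
Max machine load = 29
Job totals:
  Job 1: 17
  Job 2: 12
  Job 3: 8
  Job 4: 13
Max job total = 17
Lower bound = max(29, 17) = 29

29


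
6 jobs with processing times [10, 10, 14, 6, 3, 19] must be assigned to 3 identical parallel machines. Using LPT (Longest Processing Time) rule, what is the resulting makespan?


Sort jobs in decreasing order (LPT): [19, 14, 10, 10, 6, 3]
Assign each job to the least loaded machine:
  Machine 1: jobs [19, 3], load = 22
  Machine 2: jobs [14, 6], load = 20
  Machine 3: jobs [10, 10], load = 20
Makespan = max load = 22

22


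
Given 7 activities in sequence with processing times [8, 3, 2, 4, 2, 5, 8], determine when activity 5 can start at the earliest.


Activity 5 starts after activities 1 through 4 complete.
Predecessor durations: [8, 3, 2, 4]
ES = 8 + 3 + 2 + 4 = 17

17


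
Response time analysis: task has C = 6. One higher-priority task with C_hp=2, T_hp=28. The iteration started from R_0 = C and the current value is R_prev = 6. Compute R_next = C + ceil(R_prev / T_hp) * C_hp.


R_next = C + ceil(R_prev / T_hp) * C_hp
ceil(6 / 28) = ceil(0.2143) = 1
Interference = 1 * 2 = 2
R_next = 6 + 2 = 8

8


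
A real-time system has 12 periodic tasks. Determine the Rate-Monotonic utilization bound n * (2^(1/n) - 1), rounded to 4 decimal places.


Compute 2^(1/12) = 1.0594630944
Subtract 1: 1.0594630944 - 1 = 0.0594630944
Multiply by n: 12 * 0.0594630944 = 0.7135571328
Round to 4 dp: 0.7136

0.7136


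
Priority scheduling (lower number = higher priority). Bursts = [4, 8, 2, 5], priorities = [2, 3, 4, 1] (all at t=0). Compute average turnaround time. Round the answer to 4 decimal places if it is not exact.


Sort by priority (ascending = highest first):
Order: [(1, 5), (2, 4), (3, 8), (4, 2)]
Completion times:
  Priority 1, burst=5, C=5
  Priority 2, burst=4, C=9
  Priority 3, burst=8, C=17
  Priority 4, burst=2, C=19
Average turnaround = 50/4 = 12.5

12.5


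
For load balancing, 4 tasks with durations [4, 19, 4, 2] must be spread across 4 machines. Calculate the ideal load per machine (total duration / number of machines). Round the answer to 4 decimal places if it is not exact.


Total processing time = 4 + 19 + 4 + 2 = 29
Number of machines = 4
Ideal balanced load = 29 / 4 = 7.25

7.25


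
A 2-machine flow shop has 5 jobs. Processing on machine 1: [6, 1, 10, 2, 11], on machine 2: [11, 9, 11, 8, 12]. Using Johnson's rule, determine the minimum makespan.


Apply Johnson's rule:
  Group 1 (a <= b): [(2, 1, 9), (4, 2, 8), (1, 6, 11), (3, 10, 11), (5, 11, 12)]
  Group 2 (a > b): []
Optimal job order: [2, 4, 1, 3, 5]
Schedule:
  Job 2: M1 done at 1, M2 done at 10
  Job 4: M1 done at 3, M2 done at 18
  Job 1: M1 done at 9, M2 done at 29
  Job 3: M1 done at 19, M2 done at 40
  Job 5: M1 done at 30, M2 done at 52
Makespan = 52

52


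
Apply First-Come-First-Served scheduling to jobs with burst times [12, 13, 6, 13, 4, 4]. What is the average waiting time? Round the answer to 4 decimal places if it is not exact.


FCFS order (as given): [12, 13, 6, 13, 4, 4]
Waiting times:
  Job 1: wait = 0
  Job 2: wait = 12
  Job 3: wait = 25
  Job 4: wait = 31
  Job 5: wait = 44
  Job 6: wait = 48
Sum of waiting times = 160
Average waiting time = 160/6 = 26.6667

26.6667


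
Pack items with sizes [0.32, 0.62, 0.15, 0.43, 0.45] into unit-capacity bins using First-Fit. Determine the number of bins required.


Place items sequentially using First-Fit:
  Item 0.32 -> new Bin 1
  Item 0.62 -> Bin 1 (now 0.94)
  Item 0.15 -> new Bin 2
  Item 0.43 -> Bin 2 (now 0.58)
  Item 0.45 -> new Bin 3
Total bins used = 3

3


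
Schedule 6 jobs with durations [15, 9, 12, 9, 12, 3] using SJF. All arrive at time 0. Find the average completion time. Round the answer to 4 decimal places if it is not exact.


SJF order (ascending): [3, 9, 9, 12, 12, 15]
Completion times:
  Job 1: burst=3, C=3
  Job 2: burst=9, C=12
  Job 3: burst=9, C=21
  Job 4: burst=12, C=33
  Job 5: burst=12, C=45
  Job 6: burst=15, C=60
Average completion = 174/6 = 29.0

29.0


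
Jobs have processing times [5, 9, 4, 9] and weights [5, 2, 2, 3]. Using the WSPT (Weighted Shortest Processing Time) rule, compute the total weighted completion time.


Compute p/w ratios and sort ascending (WSPT): [(5, 5), (4, 2), (9, 3), (9, 2)]
Compute weighted completion times:
  Job (p=5,w=5): C=5, w*C=5*5=25
  Job (p=4,w=2): C=9, w*C=2*9=18
  Job (p=9,w=3): C=18, w*C=3*18=54
  Job (p=9,w=2): C=27, w*C=2*27=54
Total weighted completion time = 151

151


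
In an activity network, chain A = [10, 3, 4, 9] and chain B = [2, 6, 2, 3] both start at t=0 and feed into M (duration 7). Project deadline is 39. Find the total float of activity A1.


Forward pass: ES(A1) = sum of predecessors on chain A = 0
EF = ES + duration = 0 + 10 = 10
Backward pass: LF(M) = deadline = 39; LS(M) = 39 - 7 = 32
LF(A1) = LS(M) - sum(successors on chain A) = 32 - 16 = 16
LS = LF - duration = 16 - 10 = 6
Total float = LS - ES = 6 - 0 = 6

6


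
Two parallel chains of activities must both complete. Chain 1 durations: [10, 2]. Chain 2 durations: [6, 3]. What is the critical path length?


Path A total = 10 + 2 = 12
Path B total = 6 + 3 = 9
Critical path = longest path = max(12, 9) = 12

12


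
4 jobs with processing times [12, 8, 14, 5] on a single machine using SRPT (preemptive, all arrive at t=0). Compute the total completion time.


Since all jobs arrive at t=0, SRPT equals SPT ordering.
SPT order: [5, 8, 12, 14]
Completion times:
  Job 1: p=5, C=5
  Job 2: p=8, C=13
  Job 3: p=12, C=25
  Job 4: p=14, C=39
Total completion time = 5 + 13 + 25 + 39 = 82

82


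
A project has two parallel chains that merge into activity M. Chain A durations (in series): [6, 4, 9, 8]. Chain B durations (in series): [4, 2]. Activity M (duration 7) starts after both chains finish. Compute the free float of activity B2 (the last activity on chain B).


ES(B2) = sum of predecessors on chain B = 4
EF(B2) = ES + duration = 4 + 2 = 6
Successor of B2 is M. ES(M) = max(sum(A), sum(B)) = max(27, 6) = 27
Free float = ES(successor) - EF(current) = 27 - 6 = 21

21


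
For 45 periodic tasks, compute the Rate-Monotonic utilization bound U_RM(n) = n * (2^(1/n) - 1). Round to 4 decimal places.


Compute 2^(1/45) = 1.0155225125
Subtract 1: 1.0155225125 - 1 = 0.0155225125
Multiply by n: 45 * 0.0155225125 = 0.6985130625
Round to 4 dp: 0.6985

0.6985


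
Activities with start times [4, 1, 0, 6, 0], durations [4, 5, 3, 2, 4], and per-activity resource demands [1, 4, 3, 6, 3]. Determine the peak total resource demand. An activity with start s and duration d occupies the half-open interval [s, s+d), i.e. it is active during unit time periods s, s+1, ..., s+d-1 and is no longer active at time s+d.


Each activity i is active on [start_i, start_i + duration_i).
Compute total resource usage per time slot:
  t=0: active resources = [3, 3], total = 6
  t=1: active resources = [4, 3, 3], total = 10
  t=2: active resources = [4, 3, 3], total = 10
  t=3: active resources = [4, 3], total = 7
  t=4: active resources = [1, 4], total = 5
  t=5: active resources = [1, 4], total = 5
  t=6: active resources = [1, 6], total = 7
  t=7: active resources = [1, 6], total = 7
Peak resource demand = 10

10


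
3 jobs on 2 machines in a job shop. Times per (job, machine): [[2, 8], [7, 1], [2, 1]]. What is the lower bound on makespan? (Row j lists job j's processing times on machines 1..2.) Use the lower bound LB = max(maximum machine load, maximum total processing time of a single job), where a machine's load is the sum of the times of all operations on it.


Machine loads:
  Machine 1: 2 + 7 + 2 = 11
  Machine 2: 8 + 1 + 1 = 10
Max machine load = 11
Job totals:
  Job 1: 10
  Job 2: 8
  Job 3: 3
Max job total = 10
Lower bound = max(11, 10) = 11

11


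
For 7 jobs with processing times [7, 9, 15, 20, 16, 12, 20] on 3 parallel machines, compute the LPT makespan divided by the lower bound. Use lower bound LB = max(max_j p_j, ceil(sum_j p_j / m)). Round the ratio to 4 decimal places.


LPT order: [20, 20, 16, 15, 12, 9, 7]
Machine loads after assignment: [32, 36, 31]
LPT makespan = 36
Lower bound = max(max_job, ceil(total/3)) = max(20, 33) = 33
Ratio = 36 / 33 = 1.0909

1.0909


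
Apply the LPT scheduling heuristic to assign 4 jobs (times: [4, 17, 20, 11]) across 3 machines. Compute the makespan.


Sort jobs in decreasing order (LPT): [20, 17, 11, 4]
Assign each job to the least loaded machine:
  Machine 1: jobs [20], load = 20
  Machine 2: jobs [17], load = 17
  Machine 3: jobs [11, 4], load = 15
Makespan = max load = 20

20


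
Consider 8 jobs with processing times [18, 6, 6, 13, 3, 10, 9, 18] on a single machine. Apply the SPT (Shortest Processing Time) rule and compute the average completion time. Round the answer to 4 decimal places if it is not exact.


Sort jobs by processing time (SPT order): [3, 6, 6, 9, 10, 13, 18, 18]
Compute completion times sequentially:
  Job 1: processing = 3, completes at 3
  Job 2: processing = 6, completes at 9
  Job 3: processing = 6, completes at 15
  Job 4: processing = 9, completes at 24
  Job 5: processing = 10, completes at 34
  Job 6: processing = 13, completes at 47
  Job 7: processing = 18, completes at 65
  Job 8: processing = 18, completes at 83
Sum of completion times = 280
Average completion time = 280/8 = 35.0

35.0


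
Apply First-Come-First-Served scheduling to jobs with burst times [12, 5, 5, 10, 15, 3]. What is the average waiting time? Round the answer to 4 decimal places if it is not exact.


FCFS order (as given): [12, 5, 5, 10, 15, 3]
Waiting times:
  Job 1: wait = 0
  Job 2: wait = 12
  Job 3: wait = 17
  Job 4: wait = 22
  Job 5: wait = 32
  Job 6: wait = 47
Sum of waiting times = 130
Average waiting time = 130/6 = 21.6667

21.6667


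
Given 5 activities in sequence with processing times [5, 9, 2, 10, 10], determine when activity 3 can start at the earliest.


Activity 3 starts after activities 1 through 2 complete.
Predecessor durations: [5, 9]
ES = 5 + 9 = 14

14


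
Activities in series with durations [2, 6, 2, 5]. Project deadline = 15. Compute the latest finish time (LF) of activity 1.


LF(activity 1) = deadline - sum of successor durations
Successors: activities 2 through 4 with durations [6, 2, 5]
Sum of successor durations = 13
LF = 15 - 13 = 2

2


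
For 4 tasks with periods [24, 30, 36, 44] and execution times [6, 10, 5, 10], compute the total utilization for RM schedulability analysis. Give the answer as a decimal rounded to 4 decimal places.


Compute individual utilizations (exact fractions):
  Task 1: C/T = 6/24 = 1/4 (approx. 0.25)
  Task 2: C/T = 10/30 = 1/3 (approx. 0.3333)
  Task 3: C/T = 5/36 (approx. 0.1389)
  Task 4: C/T = 10/44 = 5/22 (approx. 0.2273)
Total utilization U = 1/4 + 1/3 + 5/36 + 5/22 = 94/99
Rounded to 4 decimal places: U = 0.9495
RM (Liu & Layland) bound for 4 tasks = 0.756828; compare with U = 94/99 (approx. 0.949495)
bound < U <= 1, so the RM sufficient condition is not met (inconclusive; an exact test such as response-time analysis is needed).

0.9495


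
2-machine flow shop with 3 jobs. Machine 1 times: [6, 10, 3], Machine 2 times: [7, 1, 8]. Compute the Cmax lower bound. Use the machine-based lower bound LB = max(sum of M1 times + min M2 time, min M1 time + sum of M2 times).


LB1 = sum(M1 times) + min(M2 times) = 19 + 1 = 20
LB2 = min(M1 times) + sum(M2 times) = 3 + 16 = 19
Lower bound = max(LB1, LB2) = max(20, 19) = 20

20


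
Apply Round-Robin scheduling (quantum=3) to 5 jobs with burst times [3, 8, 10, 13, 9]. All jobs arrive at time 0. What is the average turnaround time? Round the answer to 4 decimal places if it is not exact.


Time quantum = 3
Execution trace:
  J1 runs 3 units, time = 3
  J2 runs 3 units, time = 6
  J3 runs 3 units, time = 9
  J4 runs 3 units, time = 12
  J5 runs 3 units, time = 15
  J2 runs 3 units, time = 18
  J3 runs 3 units, time = 21
  J4 runs 3 units, time = 24
  J5 runs 3 units, time = 27
  J2 runs 2 units, time = 29
  J3 runs 3 units, time = 32
  J4 runs 3 units, time = 35
  J5 runs 3 units, time = 38
  J3 runs 1 units, time = 39
  J4 runs 3 units, time = 42
  J4 runs 1 units, time = 43
Finish times: [3, 29, 39, 43, 38]
Average turnaround = 152/5 = 30.4

30.4


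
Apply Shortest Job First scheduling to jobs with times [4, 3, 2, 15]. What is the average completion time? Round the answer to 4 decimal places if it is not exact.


SJF order (ascending): [2, 3, 4, 15]
Completion times:
  Job 1: burst=2, C=2
  Job 2: burst=3, C=5
  Job 3: burst=4, C=9
  Job 4: burst=15, C=24
Average completion = 40/4 = 10.0

10.0


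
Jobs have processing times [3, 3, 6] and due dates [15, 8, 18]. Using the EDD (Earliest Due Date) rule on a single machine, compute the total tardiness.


Sort by due date (EDD order): [(3, 8), (3, 15), (6, 18)]
Compute completion times and tardiness:
  Job 1: p=3, d=8, C=3, tardiness=max(0,3-8)=0
  Job 2: p=3, d=15, C=6, tardiness=max(0,6-15)=0
  Job 3: p=6, d=18, C=12, tardiness=max(0,12-18)=0
Total tardiness = 0

0


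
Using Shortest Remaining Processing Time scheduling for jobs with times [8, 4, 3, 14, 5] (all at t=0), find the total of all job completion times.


Since all jobs arrive at t=0, SRPT equals SPT ordering.
SPT order: [3, 4, 5, 8, 14]
Completion times:
  Job 1: p=3, C=3
  Job 2: p=4, C=7
  Job 3: p=5, C=12
  Job 4: p=8, C=20
  Job 5: p=14, C=34
Total completion time = 3 + 7 + 12 + 20 + 34 = 76

76


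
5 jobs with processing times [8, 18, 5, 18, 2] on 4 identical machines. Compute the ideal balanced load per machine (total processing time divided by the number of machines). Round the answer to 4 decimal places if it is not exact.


Total processing time = 8 + 18 + 5 + 18 + 2 = 51
Number of machines = 4
Ideal balanced load = 51 / 4 = 12.75

12.75


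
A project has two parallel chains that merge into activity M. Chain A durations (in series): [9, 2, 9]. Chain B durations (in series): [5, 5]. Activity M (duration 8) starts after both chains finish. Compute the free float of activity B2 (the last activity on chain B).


ES(B2) = sum of predecessors on chain B = 5
EF(B2) = ES + duration = 5 + 5 = 10
Successor of B2 is M. ES(M) = max(sum(A), sum(B)) = max(20, 10) = 20
Free float = ES(successor) - EF(current) = 20 - 10 = 10

10


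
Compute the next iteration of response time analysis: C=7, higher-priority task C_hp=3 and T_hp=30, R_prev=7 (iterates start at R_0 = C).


R_next = C + ceil(R_prev / T_hp) * C_hp
ceil(7 / 30) = ceil(0.2333) = 1
Interference = 1 * 3 = 3
R_next = 7 + 3 = 10

10


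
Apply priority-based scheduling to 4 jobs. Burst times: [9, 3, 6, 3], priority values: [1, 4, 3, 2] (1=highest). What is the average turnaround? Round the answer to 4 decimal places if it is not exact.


Sort by priority (ascending = highest first):
Order: [(1, 9), (2, 3), (3, 6), (4, 3)]
Completion times:
  Priority 1, burst=9, C=9
  Priority 2, burst=3, C=12
  Priority 3, burst=6, C=18
  Priority 4, burst=3, C=21
Average turnaround = 60/4 = 15.0

15.0


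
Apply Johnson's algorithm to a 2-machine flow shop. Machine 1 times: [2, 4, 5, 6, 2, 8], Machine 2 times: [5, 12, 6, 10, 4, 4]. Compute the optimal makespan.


Apply Johnson's rule:
  Group 1 (a <= b): [(1, 2, 5), (5, 2, 4), (2, 4, 12), (3, 5, 6), (4, 6, 10)]
  Group 2 (a > b): [(6, 8, 4)]
Optimal job order: [1, 5, 2, 3, 4, 6]
Schedule:
  Job 1: M1 done at 2, M2 done at 7
  Job 5: M1 done at 4, M2 done at 11
  Job 2: M1 done at 8, M2 done at 23
  Job 3: M1 done at 13, M2 done at 29
  Job 4: M1 done at 19, M2 done at 39
  Job 6: M1 done at 27, M2 done at 43
Makespan = 43

43


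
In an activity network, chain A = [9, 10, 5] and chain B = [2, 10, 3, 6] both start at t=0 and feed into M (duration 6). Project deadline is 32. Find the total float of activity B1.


Forward pass: ES(B1) = sum of predecessors on chain B = 0
EF = ES + duration = 0 + 2 = 2
Backward pass: LF(M) = deadline = 32; LS(M) = 32 - 6 = 26
LF(B1) = LS(M) - sum(successors on chain B) = 26 - 19 = 7
LS = LF - duration = 7 - 2 = 5
Total float = LS - ES = 5 - 0 = 5

5


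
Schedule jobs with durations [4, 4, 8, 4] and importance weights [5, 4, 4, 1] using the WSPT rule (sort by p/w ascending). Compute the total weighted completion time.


Compute p/w ratios and sort ascending (WSPT): [(4, 5), (4, 4), (8, 4), (4, 1)]
Compute weighted completion times:
  Job (p=4,w=5): C=4, w*C=5*4=20
  Job (p=4,w=4): C=8, w*C=4*8=32
  Job (p=8,w=4): C=16, w*C=4*16=64
  Job (p=4,w=1): C=20, w*C=1*20=20
Total weighted completion time = 136

136


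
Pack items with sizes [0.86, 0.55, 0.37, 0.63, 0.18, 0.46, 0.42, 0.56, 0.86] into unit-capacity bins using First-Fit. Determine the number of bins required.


Place items sequentially using First-Fit:
  Item 0.86 -> new Bin 1
  Item 0.55 -> new Bin 2
  Item 0.37 -> Bin 2 (now 0.92)
  Item 0.63 -> new Bin 3
  Item 0.18 -> Bin 3 (now 0.81)
  Item 0.46 -> new Bin 4
  Item 0.42 -> Bin 4 (now 0.88)
  Item 0.56 -> new Bin 5
  Item 0.86 -> new Bin 6
Total bins used = 6

6


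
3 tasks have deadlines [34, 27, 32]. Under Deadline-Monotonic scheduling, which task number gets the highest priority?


Sort tasks by relative deadline (ascending):
  Task 2: deadline = 27
  Task 3: deadline = 32
  Task 1: deadline = 34
Priority order (highest first): [2, 3, 1]
Highest priority task = 2

2


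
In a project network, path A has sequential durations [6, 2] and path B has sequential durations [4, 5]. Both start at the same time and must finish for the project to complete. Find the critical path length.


Path A total = 6 + 2 = 8
Path B total = 4 + 5 = 9
Critical path = longest path = max(8, 9) = 9

9


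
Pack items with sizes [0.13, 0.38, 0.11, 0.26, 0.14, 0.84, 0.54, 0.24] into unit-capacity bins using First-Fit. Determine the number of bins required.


Place items sequentially using First-Fit:
  Item 0.13 -> new Bin 1
  Item 0.38 -> Bin 1 (now 0.51)
  Item 0.11 -> Bin 1 (now 0.62)
  Item 0.26 -> Bin 1 (now 0.88)
  Item 0.14 -> new Bin 2
  Item 0.84 -> Bin 2 (now 0.98)
  Item 0.54 -> new Bin 3
  Item 0.24 -> Bin 3 (now 0.78)
Total bins used = 3

3
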